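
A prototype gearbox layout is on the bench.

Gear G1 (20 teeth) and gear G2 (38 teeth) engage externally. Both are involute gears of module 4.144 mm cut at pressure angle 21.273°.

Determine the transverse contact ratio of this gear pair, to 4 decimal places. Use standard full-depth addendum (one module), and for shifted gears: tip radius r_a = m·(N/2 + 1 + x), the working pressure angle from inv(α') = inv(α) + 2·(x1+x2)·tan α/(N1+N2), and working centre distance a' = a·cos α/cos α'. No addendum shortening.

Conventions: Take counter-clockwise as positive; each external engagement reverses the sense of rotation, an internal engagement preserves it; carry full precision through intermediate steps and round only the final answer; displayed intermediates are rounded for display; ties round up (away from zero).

1.5798

class = single-mesh tooth geometry [involute pair 20T × 38T, m = 4.144]
base radii: r_b1 = 38.616374, r_b2 = 73.371110
tip radii: r_a1 = 45.584000, r_a2 = 82.880000
no profile shift: α' = α, a' = a
action lengths: √(r_a1²−r_b1²) = 24.221411, √(r_a2²−r_b2²) = 38.545747
base pitch p_b = π·m·cos α = 12.131692
CR = (24.221411 + 38.545747 − 120.176000·sin 21.27300°)/12.131692 = 1.579816
contact ratio ≈ 1.5798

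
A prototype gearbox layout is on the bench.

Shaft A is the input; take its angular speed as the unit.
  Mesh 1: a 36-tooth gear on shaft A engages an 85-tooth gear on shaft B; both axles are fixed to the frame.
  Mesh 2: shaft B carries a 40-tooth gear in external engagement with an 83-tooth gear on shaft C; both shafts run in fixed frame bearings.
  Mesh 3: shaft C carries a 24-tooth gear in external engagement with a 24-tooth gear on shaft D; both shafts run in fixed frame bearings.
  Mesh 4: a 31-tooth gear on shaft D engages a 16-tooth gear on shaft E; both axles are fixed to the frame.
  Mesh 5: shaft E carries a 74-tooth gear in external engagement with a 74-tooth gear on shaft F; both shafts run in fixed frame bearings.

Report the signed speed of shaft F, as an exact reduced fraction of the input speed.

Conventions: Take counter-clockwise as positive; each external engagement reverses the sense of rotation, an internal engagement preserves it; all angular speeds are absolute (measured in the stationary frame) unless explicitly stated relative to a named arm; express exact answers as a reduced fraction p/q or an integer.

-558/1411

5-mesh fixed-axis compound train (all bearings frame-fixed)
mesh 1 [36T→85T]: |ω|/ω_in = 1×36/85 = 36/85, sense flips to −
mesh 2 [40T→83T]: |ω|/ω_in = (36/85)×40/83 = 288/1411, sense flips to +
mesh 3 [24T→24T]: |ω|/ω_in = (288/1411)×24/24 = 288/1411, sense flips to −
mesh 4 [31T→16T]: |ω|/ω_in = (288/1411)×31/16 = 558/1411, sense flips to +
mesh 5 [74T→74T]: |ω|/ω_in = (558/1411)×74/74 = 558/1411, sense flips to −
signed output speed (× input speed) = -558/1411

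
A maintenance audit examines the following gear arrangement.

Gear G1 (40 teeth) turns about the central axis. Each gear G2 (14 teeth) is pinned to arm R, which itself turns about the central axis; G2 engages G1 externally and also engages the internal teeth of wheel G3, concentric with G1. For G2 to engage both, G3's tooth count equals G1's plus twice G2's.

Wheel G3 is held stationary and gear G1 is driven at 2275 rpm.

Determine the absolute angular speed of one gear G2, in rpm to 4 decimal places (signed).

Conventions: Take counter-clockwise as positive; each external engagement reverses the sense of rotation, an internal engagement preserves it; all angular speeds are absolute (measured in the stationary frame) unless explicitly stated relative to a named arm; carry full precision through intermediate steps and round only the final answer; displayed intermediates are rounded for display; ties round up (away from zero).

-3250.0000 rpm

topology: planetary set — G1 40T / G2 14T / G3 68T, arm = carrier (Willis)
normalise by the input: solve with ω_sun = 1, then scale by 2275 rpm
ring teeth: 40 + 2·14 = 68
40(ω_sun−ω_arm) = −68(ω_ring−ω_arm),  ω_ring = 0, ω_sun = 1
40(1−ω_arm) = −68(0−ω_arm)  ⇒  108·ω_arm = 40  ⇒  ω_arm = 10/27
sun–planet mesh: 40·(1−10/27) = −14·(ω_p−ω_arm)  ⇒  ω_p−ω_arm = -340/189
ω_p = 10/27 − 340/189 = -10/7
scale: ω_p = -10/7 × 2275 rpm = -3250.0000 rpm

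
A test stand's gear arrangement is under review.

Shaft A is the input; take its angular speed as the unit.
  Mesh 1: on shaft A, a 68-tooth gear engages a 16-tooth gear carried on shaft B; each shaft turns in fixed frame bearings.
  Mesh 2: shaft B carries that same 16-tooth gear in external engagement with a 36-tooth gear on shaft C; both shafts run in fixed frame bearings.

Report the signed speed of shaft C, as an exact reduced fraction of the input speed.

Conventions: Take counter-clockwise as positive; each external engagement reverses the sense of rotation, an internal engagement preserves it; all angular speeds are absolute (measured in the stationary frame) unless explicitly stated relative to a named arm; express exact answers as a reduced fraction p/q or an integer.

2-mesh fixed-axis compound train (all bearings frame-fixed)
mesh 1 [68T→16T]: |ω|/ω_in = 1×68/16 = 17/4, sense flips to −
mesh 2 [16T→36T]: |ω|/ω_in = (17/4)×16/36 = 17/9, sense flips to +
signed output speed (× input speed) = 17/9

17/9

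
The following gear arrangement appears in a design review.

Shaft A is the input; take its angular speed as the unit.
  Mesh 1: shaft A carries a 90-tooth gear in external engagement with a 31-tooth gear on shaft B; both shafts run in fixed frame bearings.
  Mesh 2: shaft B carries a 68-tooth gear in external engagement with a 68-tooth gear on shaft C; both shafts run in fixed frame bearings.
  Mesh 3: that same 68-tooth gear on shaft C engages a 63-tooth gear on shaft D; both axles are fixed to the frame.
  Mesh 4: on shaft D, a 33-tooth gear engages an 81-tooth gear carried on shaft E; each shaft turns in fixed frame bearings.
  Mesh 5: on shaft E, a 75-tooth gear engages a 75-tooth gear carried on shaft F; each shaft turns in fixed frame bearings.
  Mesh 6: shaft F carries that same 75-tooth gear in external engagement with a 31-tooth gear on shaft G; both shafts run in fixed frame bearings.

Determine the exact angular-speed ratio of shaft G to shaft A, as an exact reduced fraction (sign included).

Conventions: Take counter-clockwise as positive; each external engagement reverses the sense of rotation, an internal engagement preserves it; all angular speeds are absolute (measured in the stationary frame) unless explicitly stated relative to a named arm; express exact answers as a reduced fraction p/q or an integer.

class = fixed-axis compound train [6 meshes; 6 ratios multiply, 6 sense flips]
mesh 1 [90T→31T]: running ratio 90/31, sense −
mesh 2 [68T→68T]: running ratio 90/31, sense +
mesh 3 [68T→63T]: running ratio 680/217, sense −
mesh 4 [33T→81T]: running ratio 7480/5859, sense +
mesh 5 [75T→75T]: running ratio 7480/5859, sense −
mesh 6 [75T→31T]: running ratio 187000/60543, sense +
ω_out/ω_in = 187000/60543

187000/60543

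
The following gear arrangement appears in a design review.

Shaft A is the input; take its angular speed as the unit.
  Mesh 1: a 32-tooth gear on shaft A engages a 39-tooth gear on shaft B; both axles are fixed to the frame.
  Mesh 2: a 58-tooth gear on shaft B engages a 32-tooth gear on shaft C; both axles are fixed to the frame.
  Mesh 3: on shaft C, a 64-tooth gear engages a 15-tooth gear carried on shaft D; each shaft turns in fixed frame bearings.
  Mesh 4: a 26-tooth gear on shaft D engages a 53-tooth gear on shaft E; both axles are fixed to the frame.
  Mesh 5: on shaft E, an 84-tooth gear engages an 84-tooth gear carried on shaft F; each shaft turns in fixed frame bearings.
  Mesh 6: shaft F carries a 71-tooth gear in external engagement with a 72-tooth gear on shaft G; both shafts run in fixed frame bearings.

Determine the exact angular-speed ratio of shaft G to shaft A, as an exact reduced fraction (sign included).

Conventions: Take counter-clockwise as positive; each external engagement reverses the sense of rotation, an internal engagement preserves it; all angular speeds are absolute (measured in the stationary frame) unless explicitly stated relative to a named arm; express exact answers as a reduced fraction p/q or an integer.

class = fixed-axis compound train [6 meshes; 6 ratios multiply, 6 sense flips]
mesh 1 [32T→39T]: running ratio 32/39, sense −
mesh 2 [58T→32T]: running ratio 58/39, sense +
mesh 3 [64T→15T]: running ratio 3712/585, sense −
mesh 4 [26T→53T]: running ratio 7424/2385, sense +
mesh 5 [84T→84T]: running ratio 7424/2385, sense −
mesh 6 [71T→72T]: running ratio 65888/21465, sense +
ω_out/ω_in = 65888/21465

65888/21465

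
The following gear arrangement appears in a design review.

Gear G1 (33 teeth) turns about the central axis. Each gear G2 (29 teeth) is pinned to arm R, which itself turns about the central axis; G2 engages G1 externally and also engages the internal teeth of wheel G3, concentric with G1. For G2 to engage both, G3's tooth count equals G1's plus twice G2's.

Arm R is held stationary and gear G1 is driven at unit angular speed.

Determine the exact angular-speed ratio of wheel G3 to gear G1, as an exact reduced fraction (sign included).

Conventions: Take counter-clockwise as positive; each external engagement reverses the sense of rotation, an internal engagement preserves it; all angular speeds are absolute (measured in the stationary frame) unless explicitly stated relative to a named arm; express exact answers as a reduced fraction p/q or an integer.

recognized (axles ride arm R): planetary set, 33/29/91 teeth
ring teeth: 33 + 2·29 = 91
33(ω_sun−ω_arm) = −91(ω_ring−ω_arm),  ω_arm = 0, ω_sun = 1
ω_ring = 0 − (33/91)(1−0) = -33/91
ω_out/ω_in = -33/91

-33/91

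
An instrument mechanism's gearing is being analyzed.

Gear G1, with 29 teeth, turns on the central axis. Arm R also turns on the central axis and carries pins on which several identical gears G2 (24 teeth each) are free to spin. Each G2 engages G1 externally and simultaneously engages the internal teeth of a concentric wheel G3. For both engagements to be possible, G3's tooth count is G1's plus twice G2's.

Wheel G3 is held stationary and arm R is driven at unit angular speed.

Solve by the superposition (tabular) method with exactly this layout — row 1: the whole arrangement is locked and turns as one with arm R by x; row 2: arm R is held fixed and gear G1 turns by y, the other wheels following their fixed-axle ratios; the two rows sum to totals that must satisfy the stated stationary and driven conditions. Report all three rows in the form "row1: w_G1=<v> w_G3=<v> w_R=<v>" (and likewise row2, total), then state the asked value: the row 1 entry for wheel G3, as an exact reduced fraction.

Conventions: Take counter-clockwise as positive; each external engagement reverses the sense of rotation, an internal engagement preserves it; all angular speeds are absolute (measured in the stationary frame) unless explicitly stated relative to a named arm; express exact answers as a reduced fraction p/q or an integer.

row1: w_G1=1 w_G3=1 w_R=1
row2: w_G1=77/29 w_G3=-1 w_R=0
total: w_G1=106/29 w_G3=0 w_R=1
asked value: 1

planetary set (29T centre, 24T on arm, 77T internal) — Willis relation
row 1 — lock + rotate with arm: ω_sun = ω_ring = ω_arm = x
row 2 (arm held, sun turns y): ω_ring = −(29/77)·y, ω_arm = 0
boundary: total ω_ring = x − (29/77)·y = 0 and total ω_arm = x = 1  ⇒  y = 77/29, x = 1
row 2 ring = −(29/77)·77/29 = -1
totals (row 1 + row 2): sun 1 + 77/29 = 106/29, ring 1 + (-1) = 0, arm 1 + 0 = 1
asked cell (row1, ring) = 1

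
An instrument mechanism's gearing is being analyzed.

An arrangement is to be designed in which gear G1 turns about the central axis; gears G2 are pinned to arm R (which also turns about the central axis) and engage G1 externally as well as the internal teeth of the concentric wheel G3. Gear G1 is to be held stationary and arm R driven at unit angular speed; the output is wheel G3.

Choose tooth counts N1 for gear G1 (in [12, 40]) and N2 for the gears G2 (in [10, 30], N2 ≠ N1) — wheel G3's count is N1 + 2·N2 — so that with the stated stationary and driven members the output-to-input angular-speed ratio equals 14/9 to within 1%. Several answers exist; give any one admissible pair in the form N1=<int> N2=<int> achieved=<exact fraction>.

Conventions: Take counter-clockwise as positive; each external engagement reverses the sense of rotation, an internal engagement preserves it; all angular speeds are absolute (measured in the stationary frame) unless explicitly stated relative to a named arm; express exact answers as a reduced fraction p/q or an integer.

class = planetary set [ratio 14/9 wanted; Willis about the carrier]
Willis with ω_sun = 0: ω_ring/ω_arm = (N1+N3)/N3; set equal to 14/9  ⇒  N3/N1 = 1/(14/9 − 1) = 9/5
N3 = N1 + 2·N2  ⇒  N2/N1 = (N3/N1 − 1)/2 = (9/5 − 1)/2 = 2/5
smallest multiple with N1 ≥ 12 and N2 ≥ 10: k = 5  ⇒  N1 = 5·5 = 25, N2 = 5·2 = 10 (N1 ≤ 40, N2 ≤ 30, N2 ≠ N1 ✓), N3 = 25 + 2·10 = 45
check: (N1+N3)/N3 with N1 = 25, N3 = 45 gives 14/9; |achieved − target| = 0 ≤ 7/450 ✓

N1=25 N2=10 achieved=14/9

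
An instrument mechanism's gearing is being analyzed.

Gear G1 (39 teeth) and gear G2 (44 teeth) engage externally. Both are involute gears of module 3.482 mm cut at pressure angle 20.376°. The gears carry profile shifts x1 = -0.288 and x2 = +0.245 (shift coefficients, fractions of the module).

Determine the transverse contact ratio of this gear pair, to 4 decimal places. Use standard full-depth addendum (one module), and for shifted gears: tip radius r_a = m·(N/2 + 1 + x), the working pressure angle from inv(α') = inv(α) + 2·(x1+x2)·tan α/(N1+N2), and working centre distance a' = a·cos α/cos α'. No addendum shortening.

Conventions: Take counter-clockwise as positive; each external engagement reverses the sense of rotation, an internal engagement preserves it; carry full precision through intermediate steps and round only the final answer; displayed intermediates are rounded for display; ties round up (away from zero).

topology: single-mesh involute geometry — m = 3.482, 39T/44T pair
base radii: r_b1 = 63.650418, r_b2 = 71.810728
tip radii: r_a1 = 70.378184, r_a2 = 80.939090
inv(α') = inv(20.376°) + 2·(-0.288+0.245)·tan α/(39+44) = 0.01540679  ⇒  α' = 20.21478°
a' = a·cos α / cos α' = 144.5030·cos 20.376°/cos 20.21478° = 144.352705
action lengths: √(r_a1²−r_b1²) = 30.028537, √(r_a2²−r_b2²) = 37.341071
base pitch p_b = π·m·cos α = 10.254548
CR = (30.028537 + 37.341071 − 144.352705·sin 20.21478°)/10.254548 = 1.705579
contact ratio ≈ 1.7056

1.7056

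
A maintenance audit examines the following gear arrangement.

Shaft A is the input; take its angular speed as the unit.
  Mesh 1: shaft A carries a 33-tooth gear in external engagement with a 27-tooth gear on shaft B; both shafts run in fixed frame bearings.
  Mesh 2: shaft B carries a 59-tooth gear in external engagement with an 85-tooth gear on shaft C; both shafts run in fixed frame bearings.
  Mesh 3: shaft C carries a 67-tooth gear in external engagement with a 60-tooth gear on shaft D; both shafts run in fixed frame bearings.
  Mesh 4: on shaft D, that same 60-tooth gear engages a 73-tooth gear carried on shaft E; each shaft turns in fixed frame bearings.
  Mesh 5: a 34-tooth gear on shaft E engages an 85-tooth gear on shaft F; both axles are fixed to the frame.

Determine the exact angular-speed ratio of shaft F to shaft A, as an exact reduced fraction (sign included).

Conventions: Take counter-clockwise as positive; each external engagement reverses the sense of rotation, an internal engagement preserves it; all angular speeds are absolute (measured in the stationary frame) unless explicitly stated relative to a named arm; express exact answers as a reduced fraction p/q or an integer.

class = fixed-axis compound train [5 meshes; 5 ratios multiply, 5 sense flips]
mesh 1 [33T→27T]: running ratio 11/9, sense −
mesh 2 [59T→85T]: running ratio 649/765, sense +
mesh 3 [67T→60T]: running ratio 43483/45900, sense −
mesh 4 [60T→73T]: running ratio 43483/55845, sense +
mesh 5 [34T→85T]: running ratio 86966/279225, sense −
ω_out/ω_in = -86966/279225

-86966/279225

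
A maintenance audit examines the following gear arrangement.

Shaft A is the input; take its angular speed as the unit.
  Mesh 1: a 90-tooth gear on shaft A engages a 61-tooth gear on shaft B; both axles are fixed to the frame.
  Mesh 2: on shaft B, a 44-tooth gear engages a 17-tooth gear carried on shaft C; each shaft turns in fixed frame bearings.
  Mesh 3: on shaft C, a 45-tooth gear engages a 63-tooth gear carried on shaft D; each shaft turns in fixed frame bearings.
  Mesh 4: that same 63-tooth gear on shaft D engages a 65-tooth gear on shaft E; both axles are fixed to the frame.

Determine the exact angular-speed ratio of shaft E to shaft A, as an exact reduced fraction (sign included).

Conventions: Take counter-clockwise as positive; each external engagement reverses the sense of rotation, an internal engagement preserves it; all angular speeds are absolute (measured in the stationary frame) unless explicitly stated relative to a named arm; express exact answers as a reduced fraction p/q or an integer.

class = fixed-axis compound train [4 meshes; 4 ratios multiply, 4 sense flips]
mesh 1 [90T→61T]: running ratio 90/61, sense −
mesh 2 [44T→17T]: running ratio 3960/1037, sense +
mesh 3 [45T→63T]: running ratio 19800/7259, sense −
mesh 4 [63T→65T]: running ratio 35640/13481, sense +
ω_out/ω_in = 35640/13481

35640/13481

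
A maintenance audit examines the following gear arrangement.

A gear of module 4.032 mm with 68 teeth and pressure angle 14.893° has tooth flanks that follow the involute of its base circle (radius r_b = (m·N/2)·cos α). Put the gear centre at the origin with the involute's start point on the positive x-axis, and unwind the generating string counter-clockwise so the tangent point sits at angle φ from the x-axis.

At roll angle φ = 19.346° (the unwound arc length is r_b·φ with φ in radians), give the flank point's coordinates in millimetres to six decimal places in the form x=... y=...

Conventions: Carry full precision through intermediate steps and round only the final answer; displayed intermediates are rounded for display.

single-mesh involute tooth geometry (68T wheel at module 4.032)
pitch radius r_p = m·N/2 = 4.032·68/2 = 137.088000
base radius r_b = r_p·cos α = 137.088000·cos 14.893° = 132.482870
roll angle φ = 19.346° = 0.33765140 rad
x = r_b·(cos φ + φ·sin φ) = 139.821063
y = r_b·(sin φ − φ·cos φ) = 1.680679

x=139.821063 y=1.680679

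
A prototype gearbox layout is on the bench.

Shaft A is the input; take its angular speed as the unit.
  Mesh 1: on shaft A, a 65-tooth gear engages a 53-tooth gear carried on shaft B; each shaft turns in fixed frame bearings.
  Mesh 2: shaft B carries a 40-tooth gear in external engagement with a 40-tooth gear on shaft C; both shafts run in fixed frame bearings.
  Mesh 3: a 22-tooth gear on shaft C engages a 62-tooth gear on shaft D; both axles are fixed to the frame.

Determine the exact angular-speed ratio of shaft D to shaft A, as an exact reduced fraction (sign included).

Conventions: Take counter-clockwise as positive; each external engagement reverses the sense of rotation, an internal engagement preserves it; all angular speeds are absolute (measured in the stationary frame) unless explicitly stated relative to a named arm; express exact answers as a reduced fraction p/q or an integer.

class = fixed-axis compound train [3 meshes; 3 ratios multiply, 3 sense flips]
mesh 1 [65T→53T]: running ratio 65/53, sense −
mesh 2 [40T→40T]: running ratio 65/53, sense +
mesh 3 [22T→62T]: running ratio 715/1643, sense −
ω_out/ω_in = -715/1643

-715/1643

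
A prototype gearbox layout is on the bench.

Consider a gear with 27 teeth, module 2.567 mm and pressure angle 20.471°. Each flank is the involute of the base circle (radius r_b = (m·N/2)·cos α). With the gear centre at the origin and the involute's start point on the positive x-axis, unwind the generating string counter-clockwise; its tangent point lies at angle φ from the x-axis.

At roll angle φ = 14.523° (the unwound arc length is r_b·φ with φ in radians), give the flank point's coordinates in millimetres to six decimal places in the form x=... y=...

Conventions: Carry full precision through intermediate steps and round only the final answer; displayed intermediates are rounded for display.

x=33.492310 y=0.175112

class = single-mesh tooth geometry [base-circle involute, m = 2.567, 27T]
pitch radius r_p = m·N/2 = 2.567·27/2 = 34.654500
base radius r_b = r_p·cos α = 34.654500·cos 20.471° = 32.466045
roll angle φ = 14.523° = 0.25347417 rad
x = r_b·(cos φ + φ·sin φ) = 33.492310
y = r_b·(sin φ − φ·cos φ) = 0.175112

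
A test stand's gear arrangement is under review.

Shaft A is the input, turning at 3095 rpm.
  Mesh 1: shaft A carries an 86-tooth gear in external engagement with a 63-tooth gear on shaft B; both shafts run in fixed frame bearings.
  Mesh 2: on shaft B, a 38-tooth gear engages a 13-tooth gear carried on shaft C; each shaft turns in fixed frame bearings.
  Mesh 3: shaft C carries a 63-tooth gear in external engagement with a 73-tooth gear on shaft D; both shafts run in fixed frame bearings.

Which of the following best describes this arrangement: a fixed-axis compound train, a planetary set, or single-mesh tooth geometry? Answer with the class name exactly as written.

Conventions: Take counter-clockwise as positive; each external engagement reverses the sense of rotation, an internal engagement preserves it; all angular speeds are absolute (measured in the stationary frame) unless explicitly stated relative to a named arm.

topology: fixed-axis compound train — 3 meshes, A→D
classification: fixed-axis compound train

fixed-axis compound train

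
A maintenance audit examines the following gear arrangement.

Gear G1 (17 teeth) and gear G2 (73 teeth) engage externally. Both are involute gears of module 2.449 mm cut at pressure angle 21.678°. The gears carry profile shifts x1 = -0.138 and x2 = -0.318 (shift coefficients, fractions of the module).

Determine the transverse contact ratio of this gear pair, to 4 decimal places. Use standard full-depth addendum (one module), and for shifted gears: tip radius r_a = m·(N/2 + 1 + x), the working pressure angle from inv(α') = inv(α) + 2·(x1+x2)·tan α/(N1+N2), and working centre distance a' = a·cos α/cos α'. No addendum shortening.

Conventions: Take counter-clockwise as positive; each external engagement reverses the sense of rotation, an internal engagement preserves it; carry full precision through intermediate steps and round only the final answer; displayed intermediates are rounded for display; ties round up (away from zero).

single-mesh involute tooth geometry (17T engaging 73T at module 2.449)
base radii: r_b1 = 19.344242, r_b2 = 83.066451
tip radii: r_a1 = 22.927538, r_a2 = 91.058718
inv(α') = inv(21.678°) + 2·(-0.138-0.318)·tan α/(17+73) = 0.01512311  ⇒  α' = 20.09412°
a' = a·cos α / cos α' = 110.2050·cos 21.678°/cos 20.09412° = 109.048529
action lengths: √(r_a1²−r_b1²) = 12.307408, √(r_a2²−r_b2²) = 37.304889
base pitch p_b = π·m·cos α = 7.149615
CR = (12.307408 + 37.304889 − 109.048529·sin 20.09412°)/7.149615 = 1.699004
contact ratio ≈ 1.6990

1.6990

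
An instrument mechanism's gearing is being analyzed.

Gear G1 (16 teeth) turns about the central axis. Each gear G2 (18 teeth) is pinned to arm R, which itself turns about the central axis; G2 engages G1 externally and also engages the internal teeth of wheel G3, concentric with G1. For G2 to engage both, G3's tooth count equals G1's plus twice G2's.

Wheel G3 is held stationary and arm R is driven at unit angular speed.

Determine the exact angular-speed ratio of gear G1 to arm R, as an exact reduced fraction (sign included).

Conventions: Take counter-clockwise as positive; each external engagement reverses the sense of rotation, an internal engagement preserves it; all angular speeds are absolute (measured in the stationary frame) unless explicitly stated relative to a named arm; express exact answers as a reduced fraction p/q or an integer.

class = planetary set [G3 = 16+2·18 = 52; Willis about the carrier]
ring teeth: 16 + 2·18 = 52
16(ω_sun−ω_arm) = −52(ω_ring−ω_arm),  ω_ring = 0, ω_arm = 1
ω_sun = 1 − (52/16)(0−1) = 17/4
ω_out/ω_in = 17/4

17/4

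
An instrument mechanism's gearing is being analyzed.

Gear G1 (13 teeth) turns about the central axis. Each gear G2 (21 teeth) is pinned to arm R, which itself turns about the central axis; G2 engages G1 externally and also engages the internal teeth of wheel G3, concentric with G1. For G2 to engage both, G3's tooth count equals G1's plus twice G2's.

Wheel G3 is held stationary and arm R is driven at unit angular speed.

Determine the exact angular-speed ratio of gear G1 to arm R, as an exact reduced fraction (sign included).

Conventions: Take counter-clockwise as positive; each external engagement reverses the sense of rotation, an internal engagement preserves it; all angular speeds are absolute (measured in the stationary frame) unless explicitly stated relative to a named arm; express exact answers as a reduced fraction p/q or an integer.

recognized (axles ride arm R): planetary set, 13/21/55 teeth
ring teeth: 13 + 2·21 = 55
13(ω_sun−ω_arm) = −55(ω_ring−ω_arm),  ω_ring = 0, ω_arm = 1
ω_sun = 1 − (55/13)(0−1) = 68/13
ω_out/ω_in = 68/13

68/13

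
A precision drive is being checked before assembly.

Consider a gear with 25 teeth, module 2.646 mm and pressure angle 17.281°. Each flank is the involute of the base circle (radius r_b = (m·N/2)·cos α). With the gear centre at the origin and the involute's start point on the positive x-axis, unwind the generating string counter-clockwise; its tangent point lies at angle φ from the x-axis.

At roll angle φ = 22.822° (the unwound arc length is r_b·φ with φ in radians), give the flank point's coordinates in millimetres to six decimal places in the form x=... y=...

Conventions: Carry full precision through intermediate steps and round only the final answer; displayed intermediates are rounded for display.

x=33.988839 y=0.654795

recognized (one wheel, involute flank): single-mesh tooth geometry, m = 2.646, N = 25
pitch radius r_p = m·N/2 = 2.646·25/2 = 33.075000
base radius r_b = r_p·cos α = 33.075000·cos 17.281° = 31.581973
roll angle φ = 22.822° = 0.39831904 rad
x = r_b·(cos φ + φ·sin φ) = 33.988839
y = r_b·(sin φ − φ·cos φ) = 0.654795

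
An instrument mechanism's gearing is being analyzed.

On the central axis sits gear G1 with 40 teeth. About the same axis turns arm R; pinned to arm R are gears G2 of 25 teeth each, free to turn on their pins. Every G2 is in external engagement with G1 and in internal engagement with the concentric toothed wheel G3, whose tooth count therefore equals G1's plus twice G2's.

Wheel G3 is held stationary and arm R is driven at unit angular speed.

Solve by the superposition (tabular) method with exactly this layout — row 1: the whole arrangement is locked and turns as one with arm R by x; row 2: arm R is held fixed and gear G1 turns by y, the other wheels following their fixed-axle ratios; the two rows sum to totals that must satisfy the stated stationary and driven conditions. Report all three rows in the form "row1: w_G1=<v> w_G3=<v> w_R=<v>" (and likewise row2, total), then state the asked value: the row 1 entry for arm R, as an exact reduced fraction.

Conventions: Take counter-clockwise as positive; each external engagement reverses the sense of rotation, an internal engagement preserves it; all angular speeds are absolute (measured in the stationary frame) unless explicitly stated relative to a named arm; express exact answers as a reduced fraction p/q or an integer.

row1: w_G1=1 w_G3=1 w_R=1
row2: w_G1=9/4 w_G3=-1 w_R=0
total: w_G1=13/4 w_G3=0 w_R=1
asked value: 1

planetary set (40T centre, 25T on arm, 90T internal) — Willis relation
row 1 (train locked, turned with arm): all members turn x
superposition row 2 [arm held]: sun y, ring −(40/90)·y, arm 0
boundary: total ω_ring = x − (40/90)·y = 0 and total ω_arm = x = 1  ⇒  y = 9/4, x = 1
row 2 ring = −(40/90)·9/4 = -1
totals (row 1 + row 2): sun 1 + 9/4 = 13/4, ring 1 + (-1) = 0, arm 1 + 0 = 1
asked cell (row1, arm) = 1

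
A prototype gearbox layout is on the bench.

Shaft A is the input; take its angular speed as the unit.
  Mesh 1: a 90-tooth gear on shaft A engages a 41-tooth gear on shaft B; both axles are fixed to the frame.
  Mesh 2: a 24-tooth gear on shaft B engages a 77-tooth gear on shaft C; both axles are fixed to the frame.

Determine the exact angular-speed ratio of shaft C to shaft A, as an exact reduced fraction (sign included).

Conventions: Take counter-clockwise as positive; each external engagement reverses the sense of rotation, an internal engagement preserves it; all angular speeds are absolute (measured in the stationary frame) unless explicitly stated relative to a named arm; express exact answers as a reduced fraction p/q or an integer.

class = fixed-axis compound train [2 meshes; 2 ratios multiply, 2 sense flips]
mesh 1 [90T→41T]: running ratio 90/41, sense −
mesh 2 [24T→77T]: running ratio 2160/3157, sense +
ω_out/ω_in = 2160/3157

2160/3157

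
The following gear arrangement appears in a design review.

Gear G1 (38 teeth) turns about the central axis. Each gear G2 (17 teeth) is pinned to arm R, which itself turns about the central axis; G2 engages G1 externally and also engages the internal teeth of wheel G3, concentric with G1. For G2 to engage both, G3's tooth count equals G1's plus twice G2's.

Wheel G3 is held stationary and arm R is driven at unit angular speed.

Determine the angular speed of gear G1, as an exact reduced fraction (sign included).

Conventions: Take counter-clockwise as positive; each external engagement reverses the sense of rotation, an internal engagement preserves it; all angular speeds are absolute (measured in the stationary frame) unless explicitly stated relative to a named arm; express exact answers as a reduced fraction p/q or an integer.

55/19

recognized (axles ride arm R): planetary set, 38/17/72 teeth
ring teeth: 38 + 2·17 = 72
38(ω_sun−ω_arm) = −72(ω_ring−ω_arm),  ω_ring = 0, ω_arm = 1
ω_sun = 1 − (72/38)(0−1) = 55/19
exact speed ratio = 55/19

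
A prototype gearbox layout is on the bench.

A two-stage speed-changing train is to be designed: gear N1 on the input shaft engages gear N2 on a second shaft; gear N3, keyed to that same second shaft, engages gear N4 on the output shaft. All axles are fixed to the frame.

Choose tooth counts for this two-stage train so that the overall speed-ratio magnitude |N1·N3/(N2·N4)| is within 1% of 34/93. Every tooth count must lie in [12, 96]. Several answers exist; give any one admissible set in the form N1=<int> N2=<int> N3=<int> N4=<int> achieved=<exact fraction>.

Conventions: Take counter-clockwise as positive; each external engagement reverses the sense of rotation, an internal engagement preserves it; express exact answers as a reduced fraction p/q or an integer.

N1=12 N2=18 N3=17 N4=31 achieved=34/93

2-stage fixed-axis compound train for ratio 34/93
target = 34/93 in lowest terms: an exact hit needs N1·N3 = k·34 and N2·N4 = k·93 for one integer k, every count in [12, 96]; additionally prefer no 1:1 stage (N1 ≠ N2, N3 ≠ N4)
k = 1…5: no 1:1-free in-range split of k·34 and k·93 into factor pairs; take k = 6
k = 6: N1·N3 = 204 = 12·17, N2·N4 = 558 = 18·31
achieved = 12·17/(18·31) = 34/93; |achieved − target| = 0 ≤ 17/4650 ✓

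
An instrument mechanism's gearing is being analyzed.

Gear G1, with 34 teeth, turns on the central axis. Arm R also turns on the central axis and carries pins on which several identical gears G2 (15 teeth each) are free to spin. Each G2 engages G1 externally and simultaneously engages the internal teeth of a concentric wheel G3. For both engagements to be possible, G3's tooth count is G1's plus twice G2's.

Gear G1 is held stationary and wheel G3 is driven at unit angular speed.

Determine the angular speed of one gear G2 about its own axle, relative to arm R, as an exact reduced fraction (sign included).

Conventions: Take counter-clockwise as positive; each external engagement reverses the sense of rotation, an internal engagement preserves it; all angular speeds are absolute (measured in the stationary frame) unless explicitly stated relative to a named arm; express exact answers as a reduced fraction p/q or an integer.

1088/735

topology: planetary set — G1 34T / G2 15T / G3 64T, arm = carrier (Willis)
ring teeth: 34 + 2·15 = 64
34(ω_sun−ω_arm) = −64(ω_ring−ω_arm),  ω_sun = 0, ω_ring = 1
34(0−ω_arm) = −64(1−ω_arm)  ⇒  98·ω_arm = 64  ⇒  ω_arm = 32/49
sun–planet mesh: 34·(0−32/49) = −15·(ω_p−ω_arm)  ⇒  ω_p−ω_arm = 1088/735
exact speed ratio = 1088/735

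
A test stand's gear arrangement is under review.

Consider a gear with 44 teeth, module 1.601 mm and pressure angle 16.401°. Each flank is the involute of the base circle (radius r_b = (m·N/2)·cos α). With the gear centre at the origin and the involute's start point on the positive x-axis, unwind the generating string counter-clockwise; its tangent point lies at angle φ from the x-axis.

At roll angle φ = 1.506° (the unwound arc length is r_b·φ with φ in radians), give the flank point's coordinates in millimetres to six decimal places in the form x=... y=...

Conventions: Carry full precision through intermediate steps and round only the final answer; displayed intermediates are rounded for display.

x=33.800453 y=0.000205

class = single-mesh tooth geometry [base-circle involute, m = 1.601, 44T]
pitch radius r_p = m·N/2 = 1.601·44/2 = 35.222000
base radius r_b = r_p·cos α = 35.222000·cos 16.401° = 33.788783
roll angle φ = 1.506° = 0.02628466 rad
x = r_b·(cos φ + φ·sin φ) = 33.800453
y = r_b·(sin φ − φ·cos φ) = 0.000205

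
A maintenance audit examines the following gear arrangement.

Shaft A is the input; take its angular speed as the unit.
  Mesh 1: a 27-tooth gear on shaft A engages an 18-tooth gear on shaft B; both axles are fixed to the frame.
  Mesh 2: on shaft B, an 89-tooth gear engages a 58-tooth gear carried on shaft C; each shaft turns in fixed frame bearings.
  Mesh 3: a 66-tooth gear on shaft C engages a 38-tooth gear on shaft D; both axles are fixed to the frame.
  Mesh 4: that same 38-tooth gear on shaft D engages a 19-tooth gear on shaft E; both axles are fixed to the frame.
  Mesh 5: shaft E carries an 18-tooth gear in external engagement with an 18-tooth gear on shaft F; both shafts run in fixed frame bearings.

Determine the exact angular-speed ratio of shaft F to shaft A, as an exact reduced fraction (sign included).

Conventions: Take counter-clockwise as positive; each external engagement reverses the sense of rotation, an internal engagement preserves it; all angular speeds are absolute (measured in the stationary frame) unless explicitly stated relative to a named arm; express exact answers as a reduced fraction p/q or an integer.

class = fixed-axis compound train [5 meshes; 5 ratios multiply, 5 sense flips]
mesh 1 [27T→18T]: running ratio 3/2, sense −
mesh 2 [89T→58T]: running ratio 267/116, sense +
mesh 3 [66T→38T]: running ratio 8811/2204, sense −
mesh 4 [38T→19T]: running ratio 8811/1102, sense +
mesh 5 [18T→18T]: running ratio 8811/1102, sense −
ω_out/ω_in = -8811/1102

-8811/1102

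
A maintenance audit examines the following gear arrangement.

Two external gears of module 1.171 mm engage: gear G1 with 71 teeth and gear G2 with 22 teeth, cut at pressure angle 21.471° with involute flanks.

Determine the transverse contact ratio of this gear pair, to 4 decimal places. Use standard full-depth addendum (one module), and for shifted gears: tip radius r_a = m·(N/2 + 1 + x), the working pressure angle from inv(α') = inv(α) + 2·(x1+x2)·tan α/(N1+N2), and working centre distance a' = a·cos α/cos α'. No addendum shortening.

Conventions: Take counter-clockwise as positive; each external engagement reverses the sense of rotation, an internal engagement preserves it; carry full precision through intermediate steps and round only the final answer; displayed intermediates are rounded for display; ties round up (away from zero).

1.6284

topology: single-mesh involute geometry — m = 1.171, 71T/22T pair
base radii: r_b1 = 38.685630, r_b2 = 11.987097
tip radii: r_a1 = 42.741500, r_a2 = 14.052000
no profile shift: α' = α, a' = a
action lengths: √(r_a1²−r_b1²) = 18.172998, √(r_a2²−r_b2²) = 7.332682
base pitch p_b = π·m·cos α = 3.423507
CR = (18.172998 + 7.332682 − 54.451500·sin 21.47100°)/3.423507 = 1.628384
contact ratio ≈ 1.6284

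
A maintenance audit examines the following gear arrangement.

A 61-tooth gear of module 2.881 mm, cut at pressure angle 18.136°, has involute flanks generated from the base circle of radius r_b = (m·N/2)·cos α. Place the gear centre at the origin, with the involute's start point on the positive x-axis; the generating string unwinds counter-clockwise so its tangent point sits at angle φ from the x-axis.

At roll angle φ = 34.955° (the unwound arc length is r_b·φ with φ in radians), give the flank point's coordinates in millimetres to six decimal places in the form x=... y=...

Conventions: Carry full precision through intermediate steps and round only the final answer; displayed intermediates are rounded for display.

topology: single-mesh involute geometry — m = 2.881, N = 61
pitch radius r_p = m·N/2 = 2.881·61/2 = 87.870500
base radius r_b = r_p·cos α = 87.870500·cos 18.136° = 83.505123
roll angle φ = 34.955° = 0.61007984 rad
x = r_b·(cos φ + φ·sin φ) = 97.628937
y = r_b·(sin φ − φ·cos φ) = 6.088365

x=97.628937 y=6.088365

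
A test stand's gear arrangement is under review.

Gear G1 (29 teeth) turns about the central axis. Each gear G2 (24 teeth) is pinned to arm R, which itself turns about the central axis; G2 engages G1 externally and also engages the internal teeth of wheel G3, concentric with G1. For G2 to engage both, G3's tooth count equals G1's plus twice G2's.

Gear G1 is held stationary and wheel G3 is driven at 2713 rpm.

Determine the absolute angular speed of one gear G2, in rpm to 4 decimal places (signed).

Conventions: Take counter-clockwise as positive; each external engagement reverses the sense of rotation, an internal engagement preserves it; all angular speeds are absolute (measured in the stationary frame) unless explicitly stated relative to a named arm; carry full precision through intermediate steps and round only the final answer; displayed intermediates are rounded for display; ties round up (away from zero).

+4352.1042 rpm

class = planetary set [G3 = 29+2·24 = 77; Willis about the carrier]
normalise by the input: solve with ω_ring = 1, then scale by 2713 rpm
ring teeth: 29 + 2·24 = 77
29(ω_sun−ω_arm) = −77(ω_ring−ω_arm),  ω_sun = 0, ω_ring = 1
29(0−ω_arm) = −77(1−ω_arm)  ⇒  106·ω_arm = 77  ⇒  ω_arm = 77/106
sun–planet mesh: 29·(0−77/106) = −24·(ω_p−ω_arm)  ⇒  ω_p−ω_arm = 2233/2544
ω_p = 77/106 + 2233/2544 = 77/48
scale: ω_p = 77/48 × 2713 rpm = +4352.1042 rpm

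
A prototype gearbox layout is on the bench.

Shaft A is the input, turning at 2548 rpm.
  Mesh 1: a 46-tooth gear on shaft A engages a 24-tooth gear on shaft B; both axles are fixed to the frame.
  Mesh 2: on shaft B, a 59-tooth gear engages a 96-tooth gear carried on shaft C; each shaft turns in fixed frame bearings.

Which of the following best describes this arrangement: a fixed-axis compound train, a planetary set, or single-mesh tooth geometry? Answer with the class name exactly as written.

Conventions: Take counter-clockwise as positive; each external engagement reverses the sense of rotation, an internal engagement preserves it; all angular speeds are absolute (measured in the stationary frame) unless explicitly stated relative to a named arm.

fixed-axis compound train

topology: fixed-axis compound train — 2 meshes, A→C
classification: fixed-axis compound train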